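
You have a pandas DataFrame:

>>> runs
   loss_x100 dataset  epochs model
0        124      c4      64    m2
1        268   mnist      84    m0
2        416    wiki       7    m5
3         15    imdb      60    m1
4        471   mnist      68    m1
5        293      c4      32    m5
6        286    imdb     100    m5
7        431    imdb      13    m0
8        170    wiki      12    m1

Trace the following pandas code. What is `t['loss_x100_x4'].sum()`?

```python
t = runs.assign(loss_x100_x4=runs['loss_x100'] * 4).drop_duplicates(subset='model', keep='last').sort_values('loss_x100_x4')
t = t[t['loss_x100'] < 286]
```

1176

add column loss_x100_x4 = runs['loss_x100'] * 4:
   loss_x100 dataset  epochs model  loss_x100_x4
0        124      c4      64    m2           496
1        268   mnist      84    m0          1072
2        416    wiki       7    m5          1664
3         15    imdb      60    m1            60
4        471   mnist      68    m1          1884
5        293      c4      32    m5          1172
6        286    imdb     100    m5          1144
7        431    imdb      13    m0          1724
8        170    wiki      12    m1           680
drop duplicate model (keep=last):
   loss_x100 dataset  epochs model  loss_x100_x4
0        124      c4      64    m2           496
6        286    imdb     100    m5          1144
7        431    imdb      13    m0          1724
8        170    wiki      12    m1           680
sort by loss_x100_x4:
   loss_x100 dataset  epochs model  loss_x100_x4
0        124      c4      64    m2           496
8        170    wiki      12    m1           680
6        286    imdb     100    m5          1144
7        431    imdb      13    m0          1724
filter rows where loss_x100 < 286:
   loss_x100 dataset  epochs model  loss_x100_x4
0        124      c4      64    m2           496
8        170    wiki      12    m1           680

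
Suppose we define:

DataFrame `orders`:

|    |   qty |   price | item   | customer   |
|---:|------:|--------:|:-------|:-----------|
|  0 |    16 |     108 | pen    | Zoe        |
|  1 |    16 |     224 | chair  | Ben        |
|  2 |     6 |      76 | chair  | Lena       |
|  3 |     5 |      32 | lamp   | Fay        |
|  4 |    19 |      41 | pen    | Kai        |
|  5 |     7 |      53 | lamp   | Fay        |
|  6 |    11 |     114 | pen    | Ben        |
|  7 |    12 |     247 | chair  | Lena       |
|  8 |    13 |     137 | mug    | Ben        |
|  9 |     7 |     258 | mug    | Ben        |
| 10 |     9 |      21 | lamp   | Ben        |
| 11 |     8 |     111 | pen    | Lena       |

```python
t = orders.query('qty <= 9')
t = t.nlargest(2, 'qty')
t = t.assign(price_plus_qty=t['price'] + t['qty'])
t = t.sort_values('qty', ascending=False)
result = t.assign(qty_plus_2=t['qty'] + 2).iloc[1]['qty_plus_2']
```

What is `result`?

filter rows where qty <= 9:
    qty  price   item customer
2     6     76  chair     Lena
3     5     32   lamp      Fay
5     7     53   lamp      Fay
9     7    258    mug      Ben
10    9     21   lamp      Ben
11    8    111    pen     Lena
take 2 rows with largest qty:
    qty  price  item customer
10    9     21  lamp      Ben
11    8    111   pen     Lena
add column price_plus_qty = t['price'] + t['qty']:
    qty  price  item customer  price_plus_qty
10    9     21  lamp      Ben              30
11    8    111   pen     Lena             119
sort by qty descending:
    qty  price  item customer  price_plus_qty
10    9     21  lamp      Ben              30
11    8    111   pen     Lena             119
add column qty_plus_2 = t['qty'] + 2:
    qty  price  item customer  price_plus_qty  qty_plus_2
10    9     21  lamp      Ben              30          11
11    8    111   pen     Lena             119          10
The value at position 1, column 'qty_plus_2' is 10.

10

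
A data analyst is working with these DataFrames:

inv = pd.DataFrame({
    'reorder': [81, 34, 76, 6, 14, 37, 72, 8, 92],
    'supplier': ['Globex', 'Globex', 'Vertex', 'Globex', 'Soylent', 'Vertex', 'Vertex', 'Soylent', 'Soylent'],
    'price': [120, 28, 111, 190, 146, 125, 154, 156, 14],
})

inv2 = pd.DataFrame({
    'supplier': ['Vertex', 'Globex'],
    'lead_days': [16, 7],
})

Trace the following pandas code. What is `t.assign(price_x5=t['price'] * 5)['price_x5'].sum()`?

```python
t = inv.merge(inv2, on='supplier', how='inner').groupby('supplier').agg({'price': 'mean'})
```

1213.33333333

merge on 'supplier' (how='inner') → 6 rows:
   reorder supplier  price  lead_days
0       81   Globex    120          7
1       34   Globex     28          7
2       76   Vertex    111         16
3        6   Globex    190          7
4       37   Vertex    125         16
5       72   Vertex    154         16
group by supplier, mean of price:
               price
supplier            
Globex    112.666667
Vertex    130.000000
add column price_x5 = t['price'] * 5:
               price    price_x5
supplier                        
Globex    112.666667  563.333333
Vertex    130.000000  650.000000
Then the sum of column 'price_x5': 1213.33333333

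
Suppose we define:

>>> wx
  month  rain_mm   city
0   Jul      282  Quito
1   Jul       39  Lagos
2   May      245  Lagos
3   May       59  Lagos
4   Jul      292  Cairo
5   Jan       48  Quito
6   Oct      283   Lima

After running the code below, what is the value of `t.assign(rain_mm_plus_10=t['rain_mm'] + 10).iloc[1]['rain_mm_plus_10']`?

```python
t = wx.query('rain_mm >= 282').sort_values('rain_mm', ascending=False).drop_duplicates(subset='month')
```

filter rows where rain_mm >= 282:
  month  rain_mm   city
0   Jul      282  Quito
4   Jul      292  Cairo
6   Oct      283   Lima
sort by rain_mm descending:
  month  rain_mm   city
4   Jul      292  Cairo
6   Oct      283   Lima
0   Jul      282  Quito
drop duplicate month (keep=first):
  month  rain_mm   city
4   Jul      292  Cairo
6   Oct      283   Lima
add column rain_mm_plus_10 = t['rain_mm'] + 10:
  month  rain_mm   city  rain_mm_plus_10
4   Jul      292  Cairo              302
6   Oct      283   Lima              293
Taking the value at position 1, column 'rain_mm_plus_10' gives 293.

293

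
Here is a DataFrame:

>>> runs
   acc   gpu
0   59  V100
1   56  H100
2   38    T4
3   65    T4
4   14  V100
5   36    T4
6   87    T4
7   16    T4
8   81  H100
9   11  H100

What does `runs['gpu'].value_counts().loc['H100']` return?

3

value_counts of gpu:
gpu
T4      5
H100    3
V100    2
Name: count, dtype: int64
value at index 'H100' → 3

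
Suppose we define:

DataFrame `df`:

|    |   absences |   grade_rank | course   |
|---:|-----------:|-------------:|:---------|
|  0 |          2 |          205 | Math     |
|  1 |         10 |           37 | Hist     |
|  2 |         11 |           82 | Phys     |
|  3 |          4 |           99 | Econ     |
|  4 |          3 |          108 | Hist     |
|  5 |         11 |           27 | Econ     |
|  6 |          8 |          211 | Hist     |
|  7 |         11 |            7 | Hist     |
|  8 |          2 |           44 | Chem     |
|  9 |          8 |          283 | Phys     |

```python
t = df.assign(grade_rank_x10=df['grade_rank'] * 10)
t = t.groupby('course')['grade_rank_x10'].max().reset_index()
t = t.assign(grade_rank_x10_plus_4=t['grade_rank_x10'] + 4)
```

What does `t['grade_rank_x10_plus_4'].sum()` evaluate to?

8440

add column grade_rank_x10 = df['grade_rank'] * 10:
   absences  grade_rank course  grade_rank_x10
0         2         205   Math            2050
1        10          37   Hist             370
2        11          82   Phys             820
3         4          99   Econ             990
4         3         108   Hist            1080
5        11          27   Econ             270
6         8         211   Hist            2110
7        11           7   Hist              70
8         2          44   Chem             440
9         8         283   Phys            2830
group by course, max of grade_rank_x10:
course
Chem     440
Econ     990
Hist    2110
Math    2050
Phys    2830
Name: grade_rank_x10, dtype: int64
reset_index():
  course  grade_rank_x10
0   Chem             440
1   Econ             990
2   Hist            2110
3   Math            2050
4   Phys            2830
add column grade_rank_x10_plus_4 = t['grade_rank_x10'] + 4:
  course  grade_rank_x10  grade_rank_x10_plus_4
0   Chem             440                    444
1   Econ             990                    994
2   Hist            2110                   2114
3   Math            2050                   2054
4   Phys            2830                   2834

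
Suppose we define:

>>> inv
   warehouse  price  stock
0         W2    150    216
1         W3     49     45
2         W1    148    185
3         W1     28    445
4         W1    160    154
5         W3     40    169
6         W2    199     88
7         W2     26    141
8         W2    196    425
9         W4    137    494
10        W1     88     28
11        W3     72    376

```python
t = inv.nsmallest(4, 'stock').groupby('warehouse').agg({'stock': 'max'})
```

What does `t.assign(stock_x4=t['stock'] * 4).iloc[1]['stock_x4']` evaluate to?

564

take 4 rows with smallest stock:
   warehouse  price  stock
10        W1     88     28
1         W3     49     45
6         W2    199     88
7         W2     26    141
group by warehouse, max of stock:
           stock
warehouse       
W1            28
W2           141
W3            45
add column stock_x4 = t['stock'] * 4:
           stock  stock_x4
warehouse                 
W1            28       112
W2           141       564
W3            45       180
value at position 1, column 'stock_x4' → 564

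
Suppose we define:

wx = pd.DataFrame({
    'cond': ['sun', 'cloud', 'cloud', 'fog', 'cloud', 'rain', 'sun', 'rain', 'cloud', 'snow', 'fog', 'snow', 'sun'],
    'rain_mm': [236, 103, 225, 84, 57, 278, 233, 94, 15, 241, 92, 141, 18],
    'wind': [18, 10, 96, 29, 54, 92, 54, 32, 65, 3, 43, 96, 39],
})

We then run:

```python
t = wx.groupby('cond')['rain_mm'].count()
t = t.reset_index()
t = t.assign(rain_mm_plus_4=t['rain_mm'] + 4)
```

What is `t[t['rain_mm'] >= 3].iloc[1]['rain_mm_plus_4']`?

7

group by cond, count of rain_mm:
cond
cloud    4
fog      2
rain     2
snow     2
sun      3
Name: rain_mm, dtype: int64
reset_index():
    cond  rain_mm
0  cloud        4
1    fog        2
2   rain        2
3   snow        2
4    sun        3
add column rain_mm_plus_4 = t['rain_mm'] + 4:
    cond  rain_mm  rain_mm_plus_4
0  cloud        4               8
1    fog        2               6
2   rain        2               6
3   snow        2               6
4    sun        3               7
filter rows where rain_mm >= 3:
    cond  rain_mm  rain_mm_plus_4
0  cloud        4               8
4    sun        3               7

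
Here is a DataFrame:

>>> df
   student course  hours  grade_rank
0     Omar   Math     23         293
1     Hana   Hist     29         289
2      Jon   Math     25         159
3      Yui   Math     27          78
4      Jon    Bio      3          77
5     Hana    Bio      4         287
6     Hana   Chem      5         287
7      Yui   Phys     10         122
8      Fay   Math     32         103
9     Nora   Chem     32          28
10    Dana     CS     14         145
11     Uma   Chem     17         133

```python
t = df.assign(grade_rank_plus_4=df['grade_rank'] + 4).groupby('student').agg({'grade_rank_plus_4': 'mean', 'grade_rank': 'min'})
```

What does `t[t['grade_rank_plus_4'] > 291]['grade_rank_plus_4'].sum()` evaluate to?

add column grade_rank_plus_4 = df['grade_rank'] + 4:
   student course  hours  grade_rank  grade_rank_plus_4
0     Omar   Math     23         293                297
1     Hana   Hist     29         289                293
2      Jon   Math     25         159                163
3      Yui   Math     27          78                 82
4      Jon    Bio      3          77                 81
5     Hana    Bio      4         287                291
6     Hana   Chem      5         287                291
7      Yui   Phys     10         122                126
8      Fay   Math     32         103                107
9     Nora   Chem     32          28                 32
10    Dana     CS     14         145                149
11     Uma   Chem     17         133                137
group by student: mean(grade_rank_plus_4), min(grade_rank):
         grade_rank_plus_4  grade_rank
student                               
Dana            149.000000         145
Fay             107.000000         103
Hana            291.666667         287
Jon             122.000000          77
Nora             32.000000          28
Omar            297.000000         293
Uma             137.000000         133
Yui             104.000000          78
filter rows where grade_rank_plus_4 > 291:
         grade_rank_plus_4  grade_rank
student                               
Hana            291.666667         287
Omar            297.000000         293

588.666666667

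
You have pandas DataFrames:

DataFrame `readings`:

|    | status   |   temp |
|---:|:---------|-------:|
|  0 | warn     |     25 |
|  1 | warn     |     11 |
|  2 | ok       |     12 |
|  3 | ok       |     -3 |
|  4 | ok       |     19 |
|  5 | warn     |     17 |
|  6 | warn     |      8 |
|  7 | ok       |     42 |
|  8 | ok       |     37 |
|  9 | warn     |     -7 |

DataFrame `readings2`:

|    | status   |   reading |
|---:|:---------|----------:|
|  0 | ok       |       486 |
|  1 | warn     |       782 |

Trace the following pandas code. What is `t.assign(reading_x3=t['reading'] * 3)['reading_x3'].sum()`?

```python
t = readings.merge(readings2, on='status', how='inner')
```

19020

merge on 'status' (how='inner') → 10 rows:
  status  temp  reading
0   warn    25      782
1   warn    11      782
2     ok    12      486
3     ok    -3      486
4     ok    19      486
5   warn    17      782
6   warn     8      782
7     ok    42      486
8     ok    37      486
9   warn    -7      782
add column reading_x3 = t['reading'] * 3:
  status  temp  reading  reading_x3
0   warn    25      782        2346
1   warn    11      782        2346
2     ok    12      486        1458
3     ok    -3      486        1458
4     ok    19      486        1458
5   warn    17      782        2346
6   warn     8      782        2346
7     ok    42      486        1458
8     ok    37      486        1458
9   warn    -7      782        2346
Taking the sum of column 'reading_x3' gives 19020.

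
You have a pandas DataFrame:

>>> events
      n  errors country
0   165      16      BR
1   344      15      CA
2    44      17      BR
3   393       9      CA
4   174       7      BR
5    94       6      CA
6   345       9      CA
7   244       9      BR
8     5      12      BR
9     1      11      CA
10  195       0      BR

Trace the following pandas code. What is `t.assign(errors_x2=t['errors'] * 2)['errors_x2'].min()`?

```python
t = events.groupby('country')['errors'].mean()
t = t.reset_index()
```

group by country, mean of errors:
country
BR    10.166667
CA    10.000000
Name: errors, dtype: float64
reset_index():
  country     errors
0      BR  10.166667
1      CA  10.000000
add column errors_x2 = t['errors'] * 2:
  country     errors  errors_x2
0      BR  10.166667  20.333333
1      CA  10.000000  20.000000

20.0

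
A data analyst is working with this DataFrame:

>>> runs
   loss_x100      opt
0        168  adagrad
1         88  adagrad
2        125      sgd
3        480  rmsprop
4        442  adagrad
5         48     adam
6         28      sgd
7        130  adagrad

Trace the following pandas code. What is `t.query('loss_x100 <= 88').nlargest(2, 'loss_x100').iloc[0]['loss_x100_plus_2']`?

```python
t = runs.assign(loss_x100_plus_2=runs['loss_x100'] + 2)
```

90

add column loss_x100_plus_2 = runs['loss_x100'] + 2:
   loss_x100      opt  loss_x100_plus_2
0        168  adagrad               170
1         88  adagrad                90
2        125      sgd               127
3        480  rmsprop               482
4        442  adagrad               444
5         48     adam                50
6         28      sgd                30
7        130  adagrad               132
filter rows where loss_x100 <= 88:
   loss_x100      opt  loss_x100_plus_2
1         88  adagrad                90
5         48     adam                50
6         28      sgd                30
take 2 rows with largest loss_x100:
   loss_x100      opt  loss_x100_plus_2
1         88  adagrad                90
5         48     adam                50
Then the value at position 0, column 'loss_x100_plus_2': 90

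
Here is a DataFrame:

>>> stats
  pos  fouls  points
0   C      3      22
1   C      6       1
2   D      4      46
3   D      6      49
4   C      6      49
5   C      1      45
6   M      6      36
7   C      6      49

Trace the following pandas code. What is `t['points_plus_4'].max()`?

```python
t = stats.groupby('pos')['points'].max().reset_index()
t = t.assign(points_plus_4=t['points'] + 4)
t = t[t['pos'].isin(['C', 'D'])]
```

53

group by pos, max of points:
pos
C    49
D    49
M    36
Name: points, dtype: int64
reset_index():
  pos  points
0   C      49
1   D      49
2   M      36
add column points_plus_4 = t['points'] + 4:
  pos  points  points_plus_4
0   C      49             53
1   D      49             53
2   M      36             40
filter rows where pos in ['C', 'D']:
  pos  points  points_plus_4
0   C      49             53
1   D      49             53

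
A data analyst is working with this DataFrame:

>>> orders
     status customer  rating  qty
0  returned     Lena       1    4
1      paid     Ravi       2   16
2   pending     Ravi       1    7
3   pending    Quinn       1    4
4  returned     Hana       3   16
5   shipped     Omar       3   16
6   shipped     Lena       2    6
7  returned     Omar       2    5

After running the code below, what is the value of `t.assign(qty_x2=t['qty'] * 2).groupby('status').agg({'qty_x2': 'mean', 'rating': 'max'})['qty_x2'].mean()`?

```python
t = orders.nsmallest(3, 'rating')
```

take 3 rows with smallest rating:
     status customer  rating  qty
0  returned     Lena       1    4
2   pending     Ravi       1    7
3   pending    Quinn       1    4
add column qty_x2 = t['qty'] * 2:
     status customer  rating  qty  qty_x2
0  returned     Lena       1    4       8
2   pending     Ravi       1    7      14
3   pending    Quinn       1    4       8
group by status: mean(qty_x2), max(rating):
          qty_x2  rating
status                  
pending     11.0       1
returned     8.0       1
The mean of column 'qty_x2' is 9.5.

9.5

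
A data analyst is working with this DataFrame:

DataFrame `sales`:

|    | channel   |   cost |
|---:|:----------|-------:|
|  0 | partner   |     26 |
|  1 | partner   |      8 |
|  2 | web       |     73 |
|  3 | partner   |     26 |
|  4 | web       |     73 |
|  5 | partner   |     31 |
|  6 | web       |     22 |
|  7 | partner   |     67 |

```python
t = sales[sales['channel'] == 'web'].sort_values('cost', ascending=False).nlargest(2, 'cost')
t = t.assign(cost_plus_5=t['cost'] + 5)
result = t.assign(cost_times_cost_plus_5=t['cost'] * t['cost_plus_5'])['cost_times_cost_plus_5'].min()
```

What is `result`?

5694

filter rows where channel == 'web':
  channel  cost
2     web    73
4     web    73
6     web    22
sort by cost descending:
  channel  cost
2     web    73
4     web    73
6     web    22
take 2 rows with largest cost:
  channel  cost
2     web    73
4     web    73
add column cost_plus_5 = t['cost'] + 5:
  channel  cost  cost_plus_5
2     web    73           78
4     web    73           78
add column cost_times_cost_plus_5 = t['cost'] * t['cost_plus_5']:
  channel  cost  cost_plus_5  cost_times_cost_plus_5
2     web    73           78                    5694
4     web    73           78                    5694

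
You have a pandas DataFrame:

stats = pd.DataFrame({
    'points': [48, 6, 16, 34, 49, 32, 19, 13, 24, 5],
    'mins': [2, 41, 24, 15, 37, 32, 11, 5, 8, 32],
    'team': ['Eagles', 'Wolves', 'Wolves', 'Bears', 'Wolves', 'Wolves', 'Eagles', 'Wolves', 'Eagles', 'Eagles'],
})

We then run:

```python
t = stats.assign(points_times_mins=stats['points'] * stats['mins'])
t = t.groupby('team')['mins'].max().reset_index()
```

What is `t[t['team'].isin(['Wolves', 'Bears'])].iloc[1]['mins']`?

41

add column points_times_mins = stats['points'] * stats['mins']:
   points  mins    team  points_times_mins
0      48     2  Eagles                 96
1       6    41  Wolves                246
2      16    24  Wolves                384
3      34    15   Bears                510
4      49    37  Wolves               1813
5      32    32  Wolves               1024
6      19    11  Eagles                209
7      13     5  Wolves                 65
8      24     8  Eagles                192
9       5    32  Eagles                160
group by team, max of mins:
team
Bears     15
Eagles    32
Wolves    41
Name: mins, dtype: int64
reset_index():
     team  mins
0   Bears    15
1  Eagles    32
2  Wolves    41
filter rows where team in ['Wolves', 'Bears']:
     team  mins
0   Bears    15
2  Wolves    41
value at position 1, column 'mins' → 41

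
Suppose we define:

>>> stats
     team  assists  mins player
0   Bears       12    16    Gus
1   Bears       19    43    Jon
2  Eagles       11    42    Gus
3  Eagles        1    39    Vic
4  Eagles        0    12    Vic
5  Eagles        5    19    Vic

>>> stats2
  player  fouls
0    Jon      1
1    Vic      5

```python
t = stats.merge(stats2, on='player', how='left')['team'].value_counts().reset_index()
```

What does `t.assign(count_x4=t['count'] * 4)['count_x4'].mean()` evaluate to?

12.0

merge on 'player' (how='left') → 6 rows:
     team  assists  mins player  fouls
0   Bears       12    16    Gus    NaN
1   Bears       19    43    Jon    1.0
2  Eagles       11    42    Gus    NaN
3  Eagles        1    39    Vic    5.0
4  Eagles        0    12    Vic    5.0
5  Eagles        5    19    Vic    5.0
value_counts of team:
team
Eagles    4
Bears     2
Name: count, dtype: int64
reset_index():
     team  count
0  Eagles      4
1   Bears      2
add column count_x4 = t['count'] * 4:
     team  count  count_x4
0  Eagles      4        16
1   Bears      2         8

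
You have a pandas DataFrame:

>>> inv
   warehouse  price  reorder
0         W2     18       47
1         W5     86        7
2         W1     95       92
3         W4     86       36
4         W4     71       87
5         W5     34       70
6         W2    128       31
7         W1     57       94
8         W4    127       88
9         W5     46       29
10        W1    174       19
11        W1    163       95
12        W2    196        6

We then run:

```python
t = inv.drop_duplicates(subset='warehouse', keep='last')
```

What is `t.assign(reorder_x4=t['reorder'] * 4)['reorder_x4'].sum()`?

872

drop duplicate warehouse (keep=last):
   warehouse  price  reorder
8         W4    127       88
9         W5     46       29
11        W1    163       95
12        W2    196        6
add column reorder_x4 = t['reorder'] * 4:
   warehouse  price  reorder  reorder_x4
8         W4    127       88         352
9         W5     46       29         116
11        W1    163       95         380
12        W2    196        6          24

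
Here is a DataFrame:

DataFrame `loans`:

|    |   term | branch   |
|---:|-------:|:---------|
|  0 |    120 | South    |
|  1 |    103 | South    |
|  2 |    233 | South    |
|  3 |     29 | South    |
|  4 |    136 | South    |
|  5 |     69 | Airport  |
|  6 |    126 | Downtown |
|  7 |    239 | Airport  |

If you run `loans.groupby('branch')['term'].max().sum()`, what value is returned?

598

group by branch, max of term:
branch
Airport     239
Downtown    126
South       233
Name: term, dtype: int64
Finally, sum of the resulting series = 598.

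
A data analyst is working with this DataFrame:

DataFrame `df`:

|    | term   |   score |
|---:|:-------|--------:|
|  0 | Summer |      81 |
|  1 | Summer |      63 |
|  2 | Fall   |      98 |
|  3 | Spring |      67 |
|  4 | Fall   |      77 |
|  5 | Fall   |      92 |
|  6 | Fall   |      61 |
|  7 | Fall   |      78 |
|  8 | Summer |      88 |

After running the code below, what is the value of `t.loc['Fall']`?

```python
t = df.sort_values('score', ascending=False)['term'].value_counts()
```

sort by score descending:
     term  score
2    Fall     98
5    Fall     92
8  Summer     88
0  Summer     81
7    Fall     78
4    Fall     77
3  Spring     67
1  Summer     63
6    Fall     61
value_counts of term:
term
Fall      5
Summer    3
Spring    1
Name: count, dtype: int64
Then the value at index 'Fall': 5

5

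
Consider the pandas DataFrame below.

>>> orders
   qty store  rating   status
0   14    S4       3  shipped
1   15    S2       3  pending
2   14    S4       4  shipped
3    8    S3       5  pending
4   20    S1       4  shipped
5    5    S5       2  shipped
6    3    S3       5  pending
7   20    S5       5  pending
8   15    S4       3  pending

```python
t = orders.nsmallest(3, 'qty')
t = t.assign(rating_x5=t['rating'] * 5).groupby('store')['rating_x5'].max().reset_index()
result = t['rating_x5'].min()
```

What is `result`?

10

take 3 rows with smallest qty:
   qty store  rating   status
6    3    S3       5  pending
5    5    S5       2  shipped
3    8    S3       5  pending
add column rating_x5 = t['rating'] * 5:
   qty store  rating   status  rating_x5
6    3    S3       5  pending         25
5    5    S5       2  shipped         10
3    8    S3       5  pending         25
group by store, max of rating_x5:
store
S3    25
S5    10
Name: rating_x5, dtype: int64
reset_index():
  store  rating_x5
0    S3         25
1    S5         10
Then the min of column 'rating_x5': 10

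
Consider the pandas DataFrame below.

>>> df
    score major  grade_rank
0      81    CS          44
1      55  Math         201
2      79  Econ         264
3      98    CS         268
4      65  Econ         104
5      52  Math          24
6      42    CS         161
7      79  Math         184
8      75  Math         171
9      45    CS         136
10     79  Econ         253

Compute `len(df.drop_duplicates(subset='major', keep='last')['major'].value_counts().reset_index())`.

drop duplicate major (keep=last):
    score major  grade_rank
8      75  Math         171
9      45    CS         136
10     79  Econ         253
value_counts of major:
major
Math    1
CS      1
Econ    1
Name: count, dtype: int64
reset_index():
  major  count
0  Math      1
1    CS      1
2  Econ      1

3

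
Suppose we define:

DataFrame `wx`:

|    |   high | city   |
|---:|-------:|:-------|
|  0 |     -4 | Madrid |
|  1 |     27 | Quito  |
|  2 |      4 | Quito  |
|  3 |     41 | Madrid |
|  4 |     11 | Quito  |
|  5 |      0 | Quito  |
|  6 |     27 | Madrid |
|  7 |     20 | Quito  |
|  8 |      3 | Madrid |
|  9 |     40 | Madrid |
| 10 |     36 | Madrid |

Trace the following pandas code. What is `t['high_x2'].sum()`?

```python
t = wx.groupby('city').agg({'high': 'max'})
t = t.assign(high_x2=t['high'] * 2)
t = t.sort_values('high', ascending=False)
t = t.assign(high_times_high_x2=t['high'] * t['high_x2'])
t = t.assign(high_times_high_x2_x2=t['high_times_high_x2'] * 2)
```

136

group by city, max of high:
        high
city        
Madrid    41
Quito     27
add column high_x2 = t['high'] * 2:
        high  high_x2
city                 
Madrid    41       82
Quito     27       54
sort by high descending:
        high  high_x2
city                 
Madrid    41       82
Quito     27       54
add column high_times_high_x2 = t['high'] * t['high_x2']:
        high  high_x2  high_times_high_x2
city                                     
Madrid    41       82                3362
Quito     27       54                1458
add column high_times_high_x2_x2 = t['high_times_high_x2'] * 2:
        high  high_x2  high_times_high_x2  high_times_high_x2_x2
city                                                            
Madrid    41       82                3362                   6724
Quito     27       54                1458                   2916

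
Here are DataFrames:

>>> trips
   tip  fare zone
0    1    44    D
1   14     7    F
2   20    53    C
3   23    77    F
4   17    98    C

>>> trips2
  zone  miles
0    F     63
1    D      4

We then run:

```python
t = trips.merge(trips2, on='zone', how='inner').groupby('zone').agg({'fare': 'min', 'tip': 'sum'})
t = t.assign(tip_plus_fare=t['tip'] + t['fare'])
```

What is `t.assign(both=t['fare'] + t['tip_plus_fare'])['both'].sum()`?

merge on 'zone' (how='inner') → 3 rows:
   tip  fare zone  miles
0    1    44    D      4
1   14     7    F     63
2   23    77    F     63
group by zone: min(fare), sum(tip):
      fare  tip
zone           
D       44    1
F        7   37
add column tip_plus_fare = t['tip'] + t['fare']:
      fare  tip  tip_plus_fare
zone                          
D       44    1             45
F        7   37             44
add column both = t['fare'] + t['tip_plus_fare']:
      fare  tip  tip_plus_fare  both
zone                                
D       44    1             45    89
F        7   37             44    51
The sum of column 'both' is 140.

140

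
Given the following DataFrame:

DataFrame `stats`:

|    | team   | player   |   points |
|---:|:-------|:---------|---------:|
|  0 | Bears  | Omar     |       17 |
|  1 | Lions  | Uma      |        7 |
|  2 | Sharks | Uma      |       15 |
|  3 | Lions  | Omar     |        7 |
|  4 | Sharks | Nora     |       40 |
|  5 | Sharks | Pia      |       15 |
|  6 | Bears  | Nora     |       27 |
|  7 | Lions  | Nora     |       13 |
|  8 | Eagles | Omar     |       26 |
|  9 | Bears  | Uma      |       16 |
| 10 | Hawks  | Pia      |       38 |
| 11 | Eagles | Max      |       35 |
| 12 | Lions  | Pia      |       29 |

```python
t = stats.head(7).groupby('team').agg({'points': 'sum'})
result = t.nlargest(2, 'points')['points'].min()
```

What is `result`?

take first 7 rows:
     team player  points
0   Bears   Omar      17
1   Lions    Uma       7
2  Sharks    Uma      15
3   Lions   Omar       7
4  Sharks   Nora      40
5  Sharks    Pia      15
6   Bears   Nora      27
group by team, sum of points:
        points
team          
Bears       44
Lions       14
Sharks      70
take 2 rows with largest points:
        points
team          
Sharks      70
Bears       44

44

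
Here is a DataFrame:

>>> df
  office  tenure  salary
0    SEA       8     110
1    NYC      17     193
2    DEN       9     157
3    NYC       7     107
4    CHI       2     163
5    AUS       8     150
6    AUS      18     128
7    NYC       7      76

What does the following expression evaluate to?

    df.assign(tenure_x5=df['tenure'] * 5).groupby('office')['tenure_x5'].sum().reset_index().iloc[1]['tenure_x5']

add column tenure_x5 = df['tenure'] * 5:
  office  tenure  salary  tenure_x5
0    SEA       8     110         40
1    NYC      17     193         85
2    DEN       9     157         45
3    NYC       7     107         35
4    CHI       2     163         10
5    AUS       8     150         40
6    AUS      18     128         90
7    NYC       7      76         35
group by office, sum of tenure_x5:
office
AUS    130
CHI     10
DEN     45
NYC    155
SEA     40
Name: tenure_x5, dtype: int64
reset_index():
  office  tenure_x5
0    AUS        130
1    CHI         10
2    DEN         45
3    NYC        155
4    SEA         40

10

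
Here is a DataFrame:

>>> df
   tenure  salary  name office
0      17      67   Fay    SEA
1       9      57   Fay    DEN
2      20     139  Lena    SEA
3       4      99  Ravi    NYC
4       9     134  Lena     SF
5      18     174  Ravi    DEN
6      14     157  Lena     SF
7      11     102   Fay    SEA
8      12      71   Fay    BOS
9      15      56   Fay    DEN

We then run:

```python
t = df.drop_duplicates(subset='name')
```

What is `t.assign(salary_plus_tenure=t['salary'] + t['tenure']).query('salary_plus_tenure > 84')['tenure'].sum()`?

24

drop duplicate name (keep=first):
   tenure  salary  name office
0      17      67   Fay    SEA
2      20     139  Lena    SEA
3       4      99  Ravi    NYC
add column salary_plus_tenure = t['salary'] + t['tenure']:
   tenure  salary  name office  salary_plus_tenure
0      17      67   Fay    SEA                  84
2      20     139  Lena    SEA                 159
3       4      99  Ravi    NYC                 103
filter rows where salary_plus_tenure > 84:
   tenure  salary  name office  salary_plus_tenure
2      20     139  Lena    SEA                 159
3       4      99  Ravi    NYC                 103
sum of column 'tenure' → 24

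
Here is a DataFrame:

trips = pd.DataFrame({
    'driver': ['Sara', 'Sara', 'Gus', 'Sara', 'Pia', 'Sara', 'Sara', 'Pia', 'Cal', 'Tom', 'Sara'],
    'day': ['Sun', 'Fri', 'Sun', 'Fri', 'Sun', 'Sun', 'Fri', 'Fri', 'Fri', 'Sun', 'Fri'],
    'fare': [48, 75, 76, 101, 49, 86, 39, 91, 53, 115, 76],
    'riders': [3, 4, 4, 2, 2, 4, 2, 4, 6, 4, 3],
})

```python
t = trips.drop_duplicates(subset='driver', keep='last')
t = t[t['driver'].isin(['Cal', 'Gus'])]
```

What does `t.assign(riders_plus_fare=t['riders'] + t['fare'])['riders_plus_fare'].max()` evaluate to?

80

drop duplicate driver (keep=last):
   driver  day  fare  riders
2     Gus  Sun    76       4
7     Pia  Fri    91       4
8     Cal  Fri    53       6
9     Tom  Sun   115       4
10   Sara  Fri    76       3
filter rows where driver in ['Cal', 'Gus']:
  driver  day  fare  riders
2    Gus  Sun    76       4
8    Cal  Fri    53       6
add column riders_plus_fare = t['riders'] + t['fare']:
  driver  day  fare  riders  riders_plus_fare
2    Gus  Sun    76       4                80
8    Cal  Fri    53       6                59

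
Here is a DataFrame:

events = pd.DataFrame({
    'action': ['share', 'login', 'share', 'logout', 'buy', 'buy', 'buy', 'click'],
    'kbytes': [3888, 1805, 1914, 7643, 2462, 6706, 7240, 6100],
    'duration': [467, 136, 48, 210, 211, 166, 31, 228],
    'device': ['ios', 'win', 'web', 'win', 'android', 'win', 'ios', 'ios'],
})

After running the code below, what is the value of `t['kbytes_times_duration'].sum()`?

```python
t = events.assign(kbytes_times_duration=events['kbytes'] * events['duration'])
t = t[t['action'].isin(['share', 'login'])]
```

add column kbytes_times_duration = events['kbytes'] * events['duration']:
   action  kbytes  duration   device  kbytes_times_duration
0   share    3888       467      ios                1815696
1   login    1805       136      win                 245480
2   share    1914        48      web                  91872
3  logout    7643       210      win                1605030
4     buy    2462       211  android                 519482
5     buy    6706       166      win                1113196
6     buy    7240        31      ios                 224440
7   click    6100       228      ios                1390800
filter rows where action in ['share', 'login']:
  action  kbytes  duration device  kbytes_times_duration
0  share    3888       467    ios                1815696
1  login    1805       136    win                 245480
2  share    1914        48    web                  91872
Reading off the sum of column 'kbytes_times_duration', we get 2153048.

2153048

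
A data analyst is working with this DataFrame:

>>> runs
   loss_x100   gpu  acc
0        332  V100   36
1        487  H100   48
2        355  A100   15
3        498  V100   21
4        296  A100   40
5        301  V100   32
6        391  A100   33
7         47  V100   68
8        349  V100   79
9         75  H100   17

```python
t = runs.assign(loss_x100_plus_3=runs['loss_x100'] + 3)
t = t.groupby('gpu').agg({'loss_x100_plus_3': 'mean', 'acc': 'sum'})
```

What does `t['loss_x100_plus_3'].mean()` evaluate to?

add column loss_x100_plus_3 = runs['loss_x100'] + 3:
   loss_x100   gpu  acc  loss_x100_plus_3
0        332  V100   36               335
1        487  H100   48               490
2        355  A100   15               358
3        498  V100   21               501
4        296  A100   40               299
5        301  V100   32               304
6        391  A100   33               394
7         47  V100   68                50
8        349  V100   79               352
9         75  H100   17                78
group by gpu: mean(loss_x100_plus_3), sum(acc):
      loss_x100_plus_3  acc
gpu                        
A100        350.333333   88
H100        284.000000   65
V100        308.400000  236

314.244444444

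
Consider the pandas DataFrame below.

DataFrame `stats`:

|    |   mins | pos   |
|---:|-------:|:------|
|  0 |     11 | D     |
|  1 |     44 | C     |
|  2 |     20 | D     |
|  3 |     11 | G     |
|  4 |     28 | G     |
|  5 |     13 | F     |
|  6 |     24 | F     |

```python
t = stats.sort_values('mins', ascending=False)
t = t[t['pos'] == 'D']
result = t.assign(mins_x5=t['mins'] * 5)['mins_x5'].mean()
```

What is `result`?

sort by mins descending:
   mins pos
1    44   C
4    28   G
6    24   F
2    20   D
5    13   F
0    11   D
3    11   G
filter rows where pos == 'D':
   mins pos
2    20   D
0    11   D
add column mins_x5 = t['mins'] * 5:
   mins pos  mins_x5
2    20   D      100
0    11   D       55

77.5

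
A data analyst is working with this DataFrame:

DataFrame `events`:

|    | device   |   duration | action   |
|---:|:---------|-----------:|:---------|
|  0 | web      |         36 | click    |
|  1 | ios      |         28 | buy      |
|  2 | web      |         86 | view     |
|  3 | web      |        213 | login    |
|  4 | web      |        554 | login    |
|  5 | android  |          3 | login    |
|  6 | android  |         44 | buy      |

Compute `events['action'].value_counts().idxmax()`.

login

value_counts of action:
action
login    3
buy      2
click    1
view     1
Name: count, dtype: int64
Finally, label with the largest value = login.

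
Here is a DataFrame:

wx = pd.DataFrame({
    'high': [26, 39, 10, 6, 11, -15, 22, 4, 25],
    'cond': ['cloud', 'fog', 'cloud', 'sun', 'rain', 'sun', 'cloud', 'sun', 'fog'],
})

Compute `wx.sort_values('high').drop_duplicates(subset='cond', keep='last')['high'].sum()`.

sort by high:
   high   cond
5   -15    sun
7     4    sun
3     6    sun
2    10  cloud
4    11   rain
6    22  cloud
8    25    fog
0    26  cloud
1    39    fog
drop duplicate cond (keep=last):
   high   cond
3     6    sun
4    11   rain
0    26  cloud
1    39    fog
Taking the sum of column 'high' gives 82.

82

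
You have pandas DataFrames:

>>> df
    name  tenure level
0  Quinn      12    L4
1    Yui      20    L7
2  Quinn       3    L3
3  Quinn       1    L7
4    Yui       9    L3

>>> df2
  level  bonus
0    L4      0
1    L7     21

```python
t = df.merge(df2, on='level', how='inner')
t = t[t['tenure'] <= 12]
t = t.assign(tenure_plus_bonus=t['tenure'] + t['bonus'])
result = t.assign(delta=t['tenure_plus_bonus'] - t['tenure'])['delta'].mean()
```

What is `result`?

merge on 'level' (how='inner') → 3 rows:
    name  tenure level  bonus
0  Quinn      12    L4      0
1    Yui      20    L7     21
2  Quinn       1    L7     21
filter rows where tenure <= 12:
    name  tenure level  bonus
0  Quinn      12    L4      0
2  Quinn       1    L7     21
add column tenure_plus_bonus = t['tenure'] + t['bonus']:
    name  tenure level  bonus  tenure_plus_bonus
0  Quinn      12    L4      0                 12
2  Quinn       1    L7     21                 22
add column delta = t['tenure_plus_bonus'] - t['tenure']:
    name  tenure level  bonus  tenure_plus_bonus  delta
0  Quinn      12    L4      0                 12      0
2  Quinn       1    L7     21                 22     21
Taking the mean of column 'delta' gives 10.5.

10.5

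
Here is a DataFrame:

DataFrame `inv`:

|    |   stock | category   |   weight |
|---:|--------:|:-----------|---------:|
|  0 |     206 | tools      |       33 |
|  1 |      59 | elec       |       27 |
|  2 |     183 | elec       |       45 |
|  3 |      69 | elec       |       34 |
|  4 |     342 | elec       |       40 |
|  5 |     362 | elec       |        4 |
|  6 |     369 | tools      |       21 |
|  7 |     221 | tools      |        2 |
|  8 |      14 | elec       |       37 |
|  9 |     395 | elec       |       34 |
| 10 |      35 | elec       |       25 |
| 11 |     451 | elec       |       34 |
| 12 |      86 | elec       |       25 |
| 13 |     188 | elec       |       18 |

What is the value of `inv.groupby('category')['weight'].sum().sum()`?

group by category, sum of weight:
category
elec     323
tools     56
Name: weight, dtype: int64
Taking the sum of the resulting series gives 379.

379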